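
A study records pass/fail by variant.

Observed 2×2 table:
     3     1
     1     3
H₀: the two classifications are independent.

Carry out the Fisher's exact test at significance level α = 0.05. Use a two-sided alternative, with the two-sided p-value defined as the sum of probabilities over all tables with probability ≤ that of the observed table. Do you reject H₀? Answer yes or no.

reject H₀: no

Margins: r₁=4, r₂=4, c₁=4, c₂=4, n=8
p_obs = C(4,3)·C(4,1)/C(8,4); sum pmf over tables with pmf ≤ p_obs
p-value (two-sided) = 0.48571
At α=0.05: p ≥ α → fail to reject H₀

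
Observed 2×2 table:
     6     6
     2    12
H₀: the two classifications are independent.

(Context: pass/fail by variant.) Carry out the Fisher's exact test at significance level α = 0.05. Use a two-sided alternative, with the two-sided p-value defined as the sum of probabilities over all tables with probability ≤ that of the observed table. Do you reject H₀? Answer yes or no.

Margins: r₁=12, r₂=14, c₁=8, c₂=18, n=26
p_obs = C(12,6)·C(14,2)/C(26,8); sum pmf over tables with pmf ≤ p_obs
p-value (two-sided) = 0.08952
At α=0.05: p ≥ α → fail to reject H₀

reject H₀: no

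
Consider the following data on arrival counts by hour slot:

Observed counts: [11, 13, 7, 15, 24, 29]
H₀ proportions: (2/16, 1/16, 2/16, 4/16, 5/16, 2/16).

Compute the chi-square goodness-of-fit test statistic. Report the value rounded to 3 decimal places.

n = 99; E_i = n·p_i = [12.38, 6.19, 12.38, 24.75, 30.94, 12.38]
χ² = (11−12.38)²/12.38 + (13−6.19)²/6.19 + (7−12.38)²/12.38 + (15−24.75)²/24.75 + (24−30.94)²/30.94 + (29−12.38)²/12.38 = 37.7192
df = 5

test statistic = 37.719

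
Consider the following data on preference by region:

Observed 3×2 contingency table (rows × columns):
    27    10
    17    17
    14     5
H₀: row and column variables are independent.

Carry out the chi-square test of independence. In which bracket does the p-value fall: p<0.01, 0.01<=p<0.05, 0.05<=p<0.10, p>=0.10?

Row totals [37, 34, 19], col totals [58, 32], n=90
χ² = (27−23.84)²/23.84 + (10−13.16)²/13.16 + (17−21.91)²/21.91 + (17−12.09)²/12.09 + (14−12.24)²/12.24 + (5−6.76)²/6.76 = 4.9783
df = 2
p-value (upper-tail) = 0.08298
→ bracket: 0.05<=p<0.10

p-value bracket: 0.05<=p<0.10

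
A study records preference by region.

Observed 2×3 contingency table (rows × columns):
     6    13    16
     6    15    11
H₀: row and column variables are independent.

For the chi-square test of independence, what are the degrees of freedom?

degrees of freedom = 2

df = (r−1)(c−1) = (2−1)·(3−1) = 2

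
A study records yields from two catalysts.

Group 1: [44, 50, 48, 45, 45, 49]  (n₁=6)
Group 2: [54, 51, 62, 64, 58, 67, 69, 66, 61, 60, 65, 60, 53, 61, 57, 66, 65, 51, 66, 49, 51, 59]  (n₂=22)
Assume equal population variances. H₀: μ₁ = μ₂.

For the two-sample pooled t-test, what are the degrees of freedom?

df = n₁ + n₂ − 2 = 6 + 22 − 2 = 26

degrees of freedom = 26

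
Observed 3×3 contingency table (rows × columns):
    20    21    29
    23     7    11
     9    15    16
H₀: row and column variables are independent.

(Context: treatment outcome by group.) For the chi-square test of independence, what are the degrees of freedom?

df = (r−1)(c−1) = (3−1)·(3−1) = 4

degrees of freedom = 4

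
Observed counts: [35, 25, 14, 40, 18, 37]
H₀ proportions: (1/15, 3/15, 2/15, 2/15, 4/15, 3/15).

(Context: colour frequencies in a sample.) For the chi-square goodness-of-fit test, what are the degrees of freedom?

df = k − 1 = 6 − 1 = 5

degrees of freedom = 5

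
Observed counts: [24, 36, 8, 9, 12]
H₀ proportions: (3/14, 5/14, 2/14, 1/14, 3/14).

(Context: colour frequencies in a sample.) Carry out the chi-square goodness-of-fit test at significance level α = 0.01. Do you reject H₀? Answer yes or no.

n = 89; E_i = n·p_i = [19.07, 31.79, 12.71, 6.36, 19.07]
χ² = (24−19.07)²/19.07 + (36−31.79)²/31.79 + (8−12.71)²/12.71 + (9−6.36)²/6.36 + (12−19.07)²/19.07 = 7.3011
df = 4
p-value (upper-tail) = 0.12081
At α=0.01: p ≥ α → fail to reject H₀

reject H₀: no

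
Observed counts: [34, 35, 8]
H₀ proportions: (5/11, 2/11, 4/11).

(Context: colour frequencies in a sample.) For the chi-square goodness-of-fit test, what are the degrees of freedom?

degrees of freedom = 2

df = k − 1 = 3 − 1 = 2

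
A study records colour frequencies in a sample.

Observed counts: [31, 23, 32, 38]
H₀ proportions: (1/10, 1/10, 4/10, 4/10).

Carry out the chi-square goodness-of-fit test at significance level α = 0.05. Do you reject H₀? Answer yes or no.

n = 124; E_i = n·p_i = [12.40, 12.40, 49.60, 49.60]
χ² = (31−12.40)²/12.40 + (23−12.40)²/12.40 + (32−49.60)²/49.60 + (38−49.60)²/49.60 = 45.9194
df = 3
p-value (upper-tail) = 0.00000
At α=0.05: p < α → reject H₀

reject H₀: yes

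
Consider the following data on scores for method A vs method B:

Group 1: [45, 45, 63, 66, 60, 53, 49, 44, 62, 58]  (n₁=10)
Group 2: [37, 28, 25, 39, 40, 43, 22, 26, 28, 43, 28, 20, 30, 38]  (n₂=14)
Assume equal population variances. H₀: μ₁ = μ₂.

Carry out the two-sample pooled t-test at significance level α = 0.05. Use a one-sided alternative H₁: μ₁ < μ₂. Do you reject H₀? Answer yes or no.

reject H₀: no

x̄₁=54.500, s₁=8.343, n₁=10
x̄₂=31.929, s₂=7.830, n₂=14
s_p² = [9·8.343² + 13·7.830²]/22 = 64.7013
SE = √(s_p²·(1/10+1/14)) = 3.3304
t = (54.500−31.929)/3.3304 = 6.7774
df = 22
p-value (one-sided, H₁ less) = 1.00000
At α=0.05: p ≥ α → fail to reject H₀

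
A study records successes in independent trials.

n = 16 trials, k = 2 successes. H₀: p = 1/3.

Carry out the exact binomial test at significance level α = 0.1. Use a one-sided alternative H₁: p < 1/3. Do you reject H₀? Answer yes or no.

reject H₀: yes

Exact binomial: n=16, k=2, p₀=1/3=0.3333
P(X≤2) from Σ C(n,i)·p₀^i·(1−p₀)^(n−i)
p-value (one-sided, H₁ less) = 0.05938
At α=0.1: p < α → reject H₀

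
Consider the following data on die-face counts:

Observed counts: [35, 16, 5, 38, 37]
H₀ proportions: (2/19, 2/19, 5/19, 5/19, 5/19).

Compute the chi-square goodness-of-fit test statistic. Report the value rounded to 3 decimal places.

test statistic = 58.724

n = 131; E_i = n·p_i = [13.79, 13.79, 34.47, 34.47, 34.47]
χ² = (35−13.79)²/13.79 + (16−13.79)²/13.79 + (5−34.47)²/34.47 + (38−34.47)²/34.47 + (37−34.47)²/34.47 = 58.7244
df = 4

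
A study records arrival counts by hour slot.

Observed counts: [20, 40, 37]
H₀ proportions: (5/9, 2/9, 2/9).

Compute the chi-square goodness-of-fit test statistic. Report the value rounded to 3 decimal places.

test statistic = 48.160

n = 97; E_i = n·p_i = [53.89, 21.56, 21.56]
χ² = (20−53.89)²/53.89 + (40−21.56)²/21.56 + (37−21.56)²/21.56 = 48.1598
df = 2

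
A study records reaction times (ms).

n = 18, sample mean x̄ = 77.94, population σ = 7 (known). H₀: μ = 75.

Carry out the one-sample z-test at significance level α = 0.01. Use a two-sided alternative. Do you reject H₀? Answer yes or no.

SE = σ/√n = 7/√18 = 1.6499
z = (x̄−μ₀)/SE = (77.94−75)/1.6499 = 1.7819
p-value (two-sided) = 0.07476
At α=0.01: p ≥ α → fail to reject H₀

reject H₀: no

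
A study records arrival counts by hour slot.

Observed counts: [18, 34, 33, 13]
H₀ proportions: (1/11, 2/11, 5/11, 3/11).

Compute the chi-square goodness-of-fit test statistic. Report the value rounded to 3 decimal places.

n = 98; E_i = n·p_i = [8.91, 17.82, 44.55, 26.73]
χ² = (18−8.91)²/8.91 + (34−17.82)²/17.82 + (33−44.55)²/44.55 + (13−26.73)²/26.73 = 34.0150
df = 3

test statistic = 34.015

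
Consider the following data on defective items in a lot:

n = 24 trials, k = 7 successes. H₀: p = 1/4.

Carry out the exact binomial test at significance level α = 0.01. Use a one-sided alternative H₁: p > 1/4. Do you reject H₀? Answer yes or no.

Exact binomial: n=24, k=7, p₀=1/4=0.2500
P(X≥7) from Σ C(n,i)·p₀^i·(1−p₀)^(n−i)
p-value (one-sided, H₁ greater) = 0.39259
At α=0.01: p ≥ α → fail to reject H₀

reject H₀: no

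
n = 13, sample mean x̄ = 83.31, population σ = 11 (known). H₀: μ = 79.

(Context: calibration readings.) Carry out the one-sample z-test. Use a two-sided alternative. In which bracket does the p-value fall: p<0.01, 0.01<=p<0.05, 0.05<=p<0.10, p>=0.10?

SE = σ/√n = 11/√13 = 3.0509
z = (x̄−μ₀)/SE = (83.31−79)/3.0509 = 1.4127
p-value (two-sided) = 0.15774
→ bracket: p>=0.10

p-value bracket: p>=0.10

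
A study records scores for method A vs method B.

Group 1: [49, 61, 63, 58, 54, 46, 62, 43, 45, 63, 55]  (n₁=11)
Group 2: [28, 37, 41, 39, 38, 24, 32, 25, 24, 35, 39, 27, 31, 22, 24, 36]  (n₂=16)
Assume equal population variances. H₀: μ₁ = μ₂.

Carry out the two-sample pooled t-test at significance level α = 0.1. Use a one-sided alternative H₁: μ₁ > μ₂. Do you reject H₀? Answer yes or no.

reject H₀: yes

x̄₁=54.455, s₁=7.621, n₁=11
x̄₂=31.375, s₂=6.541, n₂=16
s_p² = [10·7.621² + 15·6.541²]/25 = 48.8991
SE = √(s_p²·(1/11+1/16)) = 2.7389
t = (54.455−31.375)/2.7389 = 8.4266
df = 25
p-value (one-sided, H₁ greater) = 0.00000
At α=0.1: p < α → reject H₀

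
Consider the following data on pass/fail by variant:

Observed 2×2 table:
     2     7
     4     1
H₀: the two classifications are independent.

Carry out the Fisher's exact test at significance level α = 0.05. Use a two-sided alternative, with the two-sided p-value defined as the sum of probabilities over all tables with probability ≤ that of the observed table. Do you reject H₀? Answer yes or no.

Margins: r₁=9, r₂=5, c₁=6, c₂=8, n=14
p_obs = C(9,2)·C(5,4)/C(14,6); sum pmf over tables with pmf ≤ p_obs
p-value (two-sided) = 0.09091
At α=0.05: p ≥ α → fail to reject H₀

reject H₀: no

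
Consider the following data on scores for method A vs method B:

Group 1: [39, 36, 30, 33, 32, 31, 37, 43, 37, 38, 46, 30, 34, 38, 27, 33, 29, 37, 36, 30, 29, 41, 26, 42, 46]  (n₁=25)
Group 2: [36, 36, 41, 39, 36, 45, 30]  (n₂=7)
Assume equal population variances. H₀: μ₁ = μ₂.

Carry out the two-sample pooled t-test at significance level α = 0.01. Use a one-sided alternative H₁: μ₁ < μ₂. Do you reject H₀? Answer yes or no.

x̄₁=35.200, s₁=5.642, n₁=25
x̄₂=37.571, s₂=4.721, n₂=7
s_p² = [24·5.642² + 6·4.721²]/30 = 29.9238
SE = √(s_p²·(1/25+1/7)) = 2.3392
t = (35.200−37.571)/2.3392 = -1.0138
df = 30
p-value (one-sided, H₁ less) = 0.15940
At α=0.01: p ≥ α → fail to reject H₀

reject H₀: no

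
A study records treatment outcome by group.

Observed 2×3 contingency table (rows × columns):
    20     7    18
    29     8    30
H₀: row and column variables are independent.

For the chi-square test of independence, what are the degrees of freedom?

df = (r−1)(c−1) = (2−1)·(3−1) = 2

degrees of freedom = 2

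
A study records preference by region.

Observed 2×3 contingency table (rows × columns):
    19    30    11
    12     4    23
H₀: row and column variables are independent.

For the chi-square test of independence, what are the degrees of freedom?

degrees of freedom = 2

df = (r−1)(c−1) = (2−1)·(3−1) = 2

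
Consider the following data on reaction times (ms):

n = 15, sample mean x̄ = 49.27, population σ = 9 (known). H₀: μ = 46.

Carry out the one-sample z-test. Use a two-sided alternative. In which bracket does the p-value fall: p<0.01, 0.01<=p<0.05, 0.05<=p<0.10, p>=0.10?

SE = σ/√n = 9/√15 = 2.3238
z = (x̄−μ₀)/SE = (49.27−46)/2.3238 = 1.4072
p-value (two-sided) = 0.15937
→ bracket: p>=0.10

p-value bracket: p>=0.10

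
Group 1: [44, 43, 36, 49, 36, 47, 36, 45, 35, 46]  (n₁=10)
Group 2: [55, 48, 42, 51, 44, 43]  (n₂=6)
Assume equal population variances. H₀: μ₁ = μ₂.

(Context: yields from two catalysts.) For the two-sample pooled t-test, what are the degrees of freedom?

degrees of freedom = 14

df = n₁ + n₂ − 2 = 10 + 6 − 2 = 14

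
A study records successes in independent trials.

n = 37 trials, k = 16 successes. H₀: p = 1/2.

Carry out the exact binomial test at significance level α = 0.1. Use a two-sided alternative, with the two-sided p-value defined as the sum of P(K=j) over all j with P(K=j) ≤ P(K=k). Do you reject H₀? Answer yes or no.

Exact binomial: n=37, k=16, p₀=1/2=0.5000
P(X=j) = C(n,j)·p₀^j·(1−p₀)^(n−j); p = Σ P(X=j) over j with P(X=j) ≤ P(X=16)
p-value (two-sided) = 0.51138
At α=0.1: p ≥ α → fail to reject H₀

reject H₀: no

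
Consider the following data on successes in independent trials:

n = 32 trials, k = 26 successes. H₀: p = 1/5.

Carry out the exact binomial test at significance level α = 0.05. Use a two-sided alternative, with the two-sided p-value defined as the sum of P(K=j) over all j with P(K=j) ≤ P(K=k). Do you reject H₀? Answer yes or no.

Exact binomial: n=32, k=26, p₀=1/5=0.2000
P(X=j) = C(n,j)·p₀^j·(1−p₀)^(n−j); p = Σ P(X=j) over j with P(X=j) ≤ P(X=26)
p-value (two-sided) = 0.00000
At α=0.05: p < α → reject H₀

reject H₀: yes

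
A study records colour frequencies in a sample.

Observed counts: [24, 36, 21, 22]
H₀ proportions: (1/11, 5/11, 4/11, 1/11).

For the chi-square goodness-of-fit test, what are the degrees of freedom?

degrees of freedom = 3

df = k − 1 = 4 − 1 = 3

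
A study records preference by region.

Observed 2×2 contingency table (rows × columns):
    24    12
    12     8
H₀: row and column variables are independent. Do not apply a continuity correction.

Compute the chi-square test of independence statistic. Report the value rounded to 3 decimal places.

Row totals [36, 20], col totals [36, 20], n=56
χ² = (24−23.14)²/23.14 + (12−12.86)²/12.86 + (12−12.86)²/12.86 + (8−7.14)²/7.14 = 0.2489
df = 1

test statistic = 0.249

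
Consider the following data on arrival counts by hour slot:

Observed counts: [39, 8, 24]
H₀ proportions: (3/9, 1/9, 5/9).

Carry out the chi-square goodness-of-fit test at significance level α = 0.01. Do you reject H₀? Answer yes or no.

n = 71; E_i = n·p_i = [23.67, 7.89, 39.44]
χ² = (39−23.67)²/23.67 + (8−7.89)²/7.89 + (24−39.44)²/39.44 = 15.9831
df = 2
p-value (upper-tail) = 0.00034
At α=0.01: p < α → reject H₀

reject H₀: yes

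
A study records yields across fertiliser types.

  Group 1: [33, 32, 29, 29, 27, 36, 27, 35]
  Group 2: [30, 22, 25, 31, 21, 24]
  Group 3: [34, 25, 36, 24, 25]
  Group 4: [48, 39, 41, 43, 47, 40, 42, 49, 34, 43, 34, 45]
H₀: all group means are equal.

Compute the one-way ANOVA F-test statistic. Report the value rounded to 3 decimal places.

Group means [31.00, 25.50, 28.80, 42.08], grand mean 33.871
SSB = Σnᵢ(x̄ᵢ−x̄)² = 1424.267; SSW = ΣΣ(x−x̄ᵢ)² = 565.217
MSB = 1424.267/3 = 474.7557; MSW = 565.217/27 = 20.9340
F = MSB/MSW = 22.6787
df = (3, 27)

test statistic = 22.679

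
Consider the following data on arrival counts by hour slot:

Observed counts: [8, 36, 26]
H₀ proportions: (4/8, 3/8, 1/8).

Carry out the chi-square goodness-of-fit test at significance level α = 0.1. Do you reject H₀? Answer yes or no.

reject H₀: yes

n = 70; E_i = n·p_i = [35.00, 26.25, 8.75]
χ² = (8−35.00)²/35.00 + (36−26.25)²/26.25 + (26−8.75)²/8.75 = 58.4571
df = 2
p-value (upper-tail) = 0.00000
At α=0.1: p < α → reject H₀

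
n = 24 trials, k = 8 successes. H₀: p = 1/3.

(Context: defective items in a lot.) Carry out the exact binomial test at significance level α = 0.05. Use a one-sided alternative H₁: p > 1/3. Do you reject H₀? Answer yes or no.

Exact binomial: n=24, k=8, p₀=1/3=0.3333
P(X≥8) from Σ C(n,i)·p₀^i·(1−p₀)^(n−i)
p-value (one-sided, H₁ greater) = 0.57620
At α=0.05: p ≥ α → fail to reject H₀

reject H₀: no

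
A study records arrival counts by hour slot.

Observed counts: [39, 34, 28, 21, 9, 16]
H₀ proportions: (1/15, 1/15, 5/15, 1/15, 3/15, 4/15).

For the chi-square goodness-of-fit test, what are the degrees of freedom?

df = k − 1 = 6 − 1 = 5

degrees of freedom = 5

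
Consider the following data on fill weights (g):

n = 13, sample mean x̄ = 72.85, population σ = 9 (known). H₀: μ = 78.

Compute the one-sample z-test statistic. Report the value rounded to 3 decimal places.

SE = σ/√n = 9/√13 = 2.4962
z = (x̄−μ₀)/SE = (72.85−78)/2.4962 = -2.0632

test statistic = -2.063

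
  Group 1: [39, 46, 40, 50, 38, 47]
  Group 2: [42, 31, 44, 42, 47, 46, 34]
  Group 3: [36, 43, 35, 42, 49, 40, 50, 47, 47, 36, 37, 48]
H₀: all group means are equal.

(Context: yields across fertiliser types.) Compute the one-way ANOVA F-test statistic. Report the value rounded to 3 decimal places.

Group means [43.33, 40.86, 42.50], grand mean 42.240
SSB = Σnᵢ(x̄ᵢ−x̄)² = 21.370; SSW = ΣΣ(x−x̄ᵢ)² = 691.190
MSB = 21.370/2 = 10.6848; MSW = 691.190/22 = 31.4177
F = MSB/MSW = 0.3401
df = (2, 22)

test statistic = 0.340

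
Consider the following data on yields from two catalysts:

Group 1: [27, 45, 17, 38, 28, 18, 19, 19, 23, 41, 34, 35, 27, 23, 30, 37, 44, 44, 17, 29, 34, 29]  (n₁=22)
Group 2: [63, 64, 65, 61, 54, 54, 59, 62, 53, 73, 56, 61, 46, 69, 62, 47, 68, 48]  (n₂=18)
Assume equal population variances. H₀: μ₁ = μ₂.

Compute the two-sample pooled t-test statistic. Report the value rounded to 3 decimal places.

test statistic = -10.797

x̄₁=29.909, s₁=9.139, n₁=22
x̄₂=59.167, s₂=7.702, n₂=18
s_p² = [21·9.139² + 17·7.702²]/38 = 72.6926
SE = √(s_p²·(1/22+1/18)) = 2.7097
t = (29.909−59.167)/2.7097 = -10.7972
df = 38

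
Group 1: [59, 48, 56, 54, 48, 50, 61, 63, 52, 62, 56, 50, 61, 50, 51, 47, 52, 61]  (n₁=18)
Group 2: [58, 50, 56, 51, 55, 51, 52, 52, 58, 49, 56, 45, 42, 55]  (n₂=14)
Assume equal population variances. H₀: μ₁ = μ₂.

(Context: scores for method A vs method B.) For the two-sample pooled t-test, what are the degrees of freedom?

df = n₁ + n₂ − 2 = 18 + 14 − 2 = 30

degrees of freedom = 30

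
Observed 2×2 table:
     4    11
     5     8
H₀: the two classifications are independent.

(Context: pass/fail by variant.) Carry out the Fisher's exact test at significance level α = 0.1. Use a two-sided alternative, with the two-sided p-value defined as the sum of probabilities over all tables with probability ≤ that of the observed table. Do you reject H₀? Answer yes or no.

Margins: r₁=15, r₂=13, c₁=9, c₂=19, n=28
p_obs = C(15,4)·C(13,5)/C(28,9); sum pmf over tables with pmf ≤ p_obs
p-value (two-sided) = 0.68913
At α=0.1: p ≥ α → fail to reject H₀

reject H₀: no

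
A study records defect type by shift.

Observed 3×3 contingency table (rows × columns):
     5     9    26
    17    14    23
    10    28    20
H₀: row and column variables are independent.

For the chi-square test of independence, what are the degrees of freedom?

degrees of freedom = 4

df = (r−1)(c−1) = (3−1)·(3−1) = 4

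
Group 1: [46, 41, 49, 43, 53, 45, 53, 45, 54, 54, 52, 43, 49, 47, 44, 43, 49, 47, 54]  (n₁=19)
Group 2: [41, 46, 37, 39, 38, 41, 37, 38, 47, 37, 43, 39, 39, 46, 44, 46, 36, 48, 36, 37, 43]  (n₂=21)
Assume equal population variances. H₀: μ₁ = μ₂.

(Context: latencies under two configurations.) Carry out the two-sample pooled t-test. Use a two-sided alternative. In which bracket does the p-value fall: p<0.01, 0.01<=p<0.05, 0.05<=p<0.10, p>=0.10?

x̄₁=47.947, s₁=4.352, n₁=19
x̄₂=40.857, s₂=4.004, n₂=21
s_p² = [18·4.352² + 20·4.004²]/38 = 17.4084
SE = √(s_p²·(1/19+1/21)) = 1.3211
t = (47.947−40.857)/1.3211 = 5.3671
df = 38
p-value (two-sided) = 0.00000
→ bracket: p<0.01

p-value bracket: p<0.01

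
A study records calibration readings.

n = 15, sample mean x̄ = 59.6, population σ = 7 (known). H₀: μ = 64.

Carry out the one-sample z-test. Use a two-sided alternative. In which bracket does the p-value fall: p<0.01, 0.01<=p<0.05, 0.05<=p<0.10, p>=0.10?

SE = σ/√n = 7/√15 = 1.8074
z = (x̄−μ₀)/SE = (59.6−64)/1.8074 = -2.4344
p-value (two-sided) = 0.01491
→ bracket: 0.01<=p<0.05

p-value bracket: 0.01<=p<0.05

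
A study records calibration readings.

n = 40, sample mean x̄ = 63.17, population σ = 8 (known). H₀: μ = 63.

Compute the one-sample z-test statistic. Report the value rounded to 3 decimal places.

SE = σ/√n = 8/√40 = 1.2649
z = (x̄−μ₀)/SE = (63.17−63)/1.2649 = 0.1344

test statistic = 0.134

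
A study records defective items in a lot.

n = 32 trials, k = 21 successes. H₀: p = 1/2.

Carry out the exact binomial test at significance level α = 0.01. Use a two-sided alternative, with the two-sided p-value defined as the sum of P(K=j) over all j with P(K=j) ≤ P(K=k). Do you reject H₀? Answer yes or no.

Exact binomial: n=32, k=21, p₀=1/2=0.5000
P(X=j) = C(n,j)·p₀^j·(1−p₀)^(n−j); p = Σ P(X=j) over j with P(X=j) ≤ P(X=21)
p-value (two-sided) = 0.11018
At α=0.01: p ≥ α → fail to reject H₀

reject H₀: no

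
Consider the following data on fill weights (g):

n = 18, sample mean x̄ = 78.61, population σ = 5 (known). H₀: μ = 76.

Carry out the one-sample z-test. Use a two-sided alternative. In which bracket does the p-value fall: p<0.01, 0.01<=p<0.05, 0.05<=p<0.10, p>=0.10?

p-value bracket: 0.01<=p<0.05

SE = σ/√n = 5/√18 = 1.1785
z = (x̄−μ₀)/SE = (78.61−76)/1.1785 = 2.2147
p-value (two-sided) = 0.02678
→ bracket: 0.01<=p<0.05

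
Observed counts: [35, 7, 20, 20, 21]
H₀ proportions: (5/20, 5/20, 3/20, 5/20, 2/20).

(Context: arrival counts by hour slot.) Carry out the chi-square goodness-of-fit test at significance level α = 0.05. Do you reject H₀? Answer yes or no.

reject H₀: yes

n = 103; E_i = n·p_i = [25.75, 25.75, 15.45, 25.75, 10.30]
χ² = (35−25.75)²/25.75 + (7−25.75)²/25.75 + (20−15.45)²/15.45 + (20−25.75)²/25.75 + (21−10.30)²/10.30 = 30.7152
df = 4
p-value (upper-tail) = 0.00000
At α=0.05: p < α → reject H₀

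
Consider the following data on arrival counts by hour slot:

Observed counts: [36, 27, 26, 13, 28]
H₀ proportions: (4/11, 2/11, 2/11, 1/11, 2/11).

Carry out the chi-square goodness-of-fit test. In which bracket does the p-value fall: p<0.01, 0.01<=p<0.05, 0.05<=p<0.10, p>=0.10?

p-value bracket: p>=0.10

n = 130; E_i = n·p_i = [47.27, 23.64, 23.64, 11.82, 23.64]
χ² = (36−47.27)²/47.27 + (27−23.64)²/23.64 + (26−23.64)²/23.64 + (13−11.82)²/11.82 + (28−23.64)²/23.64 = 4.3269
df = 4
p-value (upper-tail) = 0.36357
→ bracket: p>=0.10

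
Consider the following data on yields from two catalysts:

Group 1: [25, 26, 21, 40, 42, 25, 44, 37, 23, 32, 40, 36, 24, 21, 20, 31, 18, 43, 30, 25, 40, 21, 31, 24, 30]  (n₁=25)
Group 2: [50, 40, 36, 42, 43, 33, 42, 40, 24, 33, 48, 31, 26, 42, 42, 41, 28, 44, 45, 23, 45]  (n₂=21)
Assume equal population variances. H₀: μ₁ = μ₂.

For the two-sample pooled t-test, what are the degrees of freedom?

df = n₁ + n₂ − 2 = 25 + 21 − 2 = 44

degrees of freedom = 44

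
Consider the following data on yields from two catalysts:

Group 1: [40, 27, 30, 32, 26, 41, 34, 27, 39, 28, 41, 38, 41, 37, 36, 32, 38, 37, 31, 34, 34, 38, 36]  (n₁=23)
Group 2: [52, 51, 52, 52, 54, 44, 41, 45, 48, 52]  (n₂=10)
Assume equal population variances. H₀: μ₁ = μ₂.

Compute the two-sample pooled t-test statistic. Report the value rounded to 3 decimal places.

test statistic = -8.179

x̄₁=34.652, s₁=4.783, n₁=23
x̄₂=49.100, s₂=4.358, n₂=10
s_p² = [22·4.783² + 9·4.358²]/31 = 21.7457
SE = √(s_p²·(1/23+1/10)) = 1.7664
t = (34.652−49.100)/1.7664 = -8.1794
df = 31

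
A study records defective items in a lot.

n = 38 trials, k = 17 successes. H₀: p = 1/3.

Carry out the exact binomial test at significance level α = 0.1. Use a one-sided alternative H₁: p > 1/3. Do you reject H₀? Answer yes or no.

Exact binomial: n=38, k=17, p₀=1/3=0.3333
P(X≥17) from Σ C(n,i)·p₀^i·(1−p₀)^(n−i)
p-value (one-sided, H₁ greater) = 0.09539
At α=0.1: p < α → reject H₀

reject H₀: yes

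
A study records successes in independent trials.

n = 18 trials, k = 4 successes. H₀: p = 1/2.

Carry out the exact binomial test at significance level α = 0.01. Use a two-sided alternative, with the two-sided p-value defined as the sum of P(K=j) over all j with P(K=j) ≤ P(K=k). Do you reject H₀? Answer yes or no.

Exact binomial: n=18, k=4, p₀=1/2=0.5000
P(X=j) = C(n,j)·p₀^j·(1−p₀)^(n−j); p = Σ P(X=j) over j with P(X=j) ≤ P(X=4)
p-value (two-sided) = 0.03088
At α=0.01: p ≥ α → fail to reject H₀

reject H₀: no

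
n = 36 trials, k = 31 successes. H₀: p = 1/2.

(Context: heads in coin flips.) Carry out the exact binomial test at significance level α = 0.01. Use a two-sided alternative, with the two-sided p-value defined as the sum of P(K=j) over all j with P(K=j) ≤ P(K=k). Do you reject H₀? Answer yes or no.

Exact binomial: n=36, k=31, p₀=1/2=0.5000
P(X=j) = C(n,j)·p₀^j·(1−p₀)^(n−j); p = Σ P(X=j) over j with P(X=j) ≤ P(X=31)
p-value (two-sided) = 0.00001
At α=0.01: p < α → reject H₀

reject H₀: yes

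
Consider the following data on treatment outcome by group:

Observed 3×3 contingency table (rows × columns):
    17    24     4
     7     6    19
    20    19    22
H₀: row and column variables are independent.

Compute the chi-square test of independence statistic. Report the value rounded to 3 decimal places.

Row totals [45, 32, 61], col totals [44, 49, 45], n=138
χ² = (17−14.35)²/14.35 + (24−15.98)²/15.98 + (4−14.67)²/14.67 + (7−10.20)²/10.20 + (6−11.36)²/11.36 + (19−10.43)²/10.43 + (20−19.45)²/19.45 + (19−21.66)²/21.66 + (22−19.89)²/19.89 = 23.4142
df = 4

test statistic = 23.414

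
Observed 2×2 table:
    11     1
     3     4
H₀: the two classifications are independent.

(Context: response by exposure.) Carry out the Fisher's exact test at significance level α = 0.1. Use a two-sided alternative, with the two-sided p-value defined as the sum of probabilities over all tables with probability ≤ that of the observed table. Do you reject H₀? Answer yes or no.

Margins: r₁=12, r₂=7, c₁=14, c₂=5, n=19
p_obs = C(12,11)·C(7,3)/C(19,14); sum pmf over tables with pmf ≤ p_obs
p-value (two-sided) = 0.03793
At α=0.1: p < α → reject H₀

reject H₀: yes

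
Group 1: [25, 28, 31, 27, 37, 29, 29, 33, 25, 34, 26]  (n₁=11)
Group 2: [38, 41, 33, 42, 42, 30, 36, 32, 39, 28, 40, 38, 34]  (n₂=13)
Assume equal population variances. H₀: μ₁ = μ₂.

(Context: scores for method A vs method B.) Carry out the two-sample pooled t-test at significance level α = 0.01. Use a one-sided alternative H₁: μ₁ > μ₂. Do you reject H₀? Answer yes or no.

reject H₀: no

x̄₁=29.455, s₁=3.908, n₁=11
x̄₂=36.385, s₂=4.629, n₂=13
s_p² = [10·3.908² + 12·4.629²]/22 = 18.6275
SE = √(s_p²·(1/11+1/13)) = 1.7681
t = (29.455−36.385)/1.7681 = -3.9194
df = 22
p-value (one-sided, H₁ greater) = 0.99963
At α=0.01: p ≥ α → fail to reject H₀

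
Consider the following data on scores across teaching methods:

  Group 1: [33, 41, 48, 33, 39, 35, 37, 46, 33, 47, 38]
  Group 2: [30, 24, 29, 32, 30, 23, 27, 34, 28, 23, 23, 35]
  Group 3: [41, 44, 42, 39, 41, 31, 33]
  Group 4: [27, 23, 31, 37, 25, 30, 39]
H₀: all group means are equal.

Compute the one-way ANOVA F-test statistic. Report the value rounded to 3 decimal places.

test statistic = 11.757

Group means [39.09, 28.17, 38.71, 30.29], grand mean 33.811
SSB = Σnᵢ(x̄ᵢ−x̄)² = 944.243; SSW = ΣΣ(x−x̄ᵢ)² = 883.433
MSB = 944.243/3 = 314.7476; MSW = 883.433/33 = 26.7707
F = MSB/MSW = 11.7572
df = (3, 33)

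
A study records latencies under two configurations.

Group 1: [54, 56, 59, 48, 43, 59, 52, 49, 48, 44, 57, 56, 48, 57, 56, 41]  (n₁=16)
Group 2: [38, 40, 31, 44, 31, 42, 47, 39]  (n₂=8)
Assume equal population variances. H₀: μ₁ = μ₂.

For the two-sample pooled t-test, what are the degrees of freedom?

df = n₁ + n₂ − 2 = 16 + 8 − 2 = 22

degrees of freedom = 22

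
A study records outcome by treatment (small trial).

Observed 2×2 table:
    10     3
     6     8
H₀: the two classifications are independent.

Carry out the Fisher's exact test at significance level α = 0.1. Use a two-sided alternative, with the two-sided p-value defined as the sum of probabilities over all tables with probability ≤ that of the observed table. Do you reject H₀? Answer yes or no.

reject H₀: no

Margins: r₁=13, r₂=14, c₁=16, c₂=11, n=27
p_obs = C(13,10)·C(14,6)/C(27,16); sum pmf over tables with pmf ≤ p_obs
p-value (two-sided) = 0.12011
At α=0.1: p ≥ α → fail to reject H₀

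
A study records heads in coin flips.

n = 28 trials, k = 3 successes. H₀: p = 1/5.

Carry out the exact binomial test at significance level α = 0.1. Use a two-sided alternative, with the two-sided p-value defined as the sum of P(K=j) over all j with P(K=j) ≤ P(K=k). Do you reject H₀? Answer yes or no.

reject H₀: no

Exact binomial: n=28, k=3, p₀=1/5=0.2000
P(X=j) = C(n,j)·p₀^j·(1−p₀)^(n−j); p = Σ P(X=j) over j with P(X=j) ≤ P(X=3)
p-value (two-sided) = 0.34195
At α=0.1: p ≥ α → fail to reject H₀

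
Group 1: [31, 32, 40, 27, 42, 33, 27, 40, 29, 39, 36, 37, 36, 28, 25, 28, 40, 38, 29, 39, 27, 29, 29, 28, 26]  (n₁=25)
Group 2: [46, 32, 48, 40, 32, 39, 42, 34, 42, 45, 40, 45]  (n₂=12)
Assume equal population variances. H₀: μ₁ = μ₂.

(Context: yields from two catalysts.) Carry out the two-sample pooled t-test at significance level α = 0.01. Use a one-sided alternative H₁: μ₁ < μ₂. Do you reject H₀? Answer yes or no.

x̄₁=32.600, s₁=5.477, n₁=25
x̄₂=40.417, s₂=5.401, n₂=12
s_p² = [24·5.477² + 11·5.401²]/35 = 29.7405
SE = √(s_p²·(1/25+1/12)) = 1.9152
t = (32.600−40.417)/1.9152 = -4.0814
df = 35
p-value (one-sided, H₁ less) = 0.00012
At α=0.01: p < α → reject H₀

reject H₀: yes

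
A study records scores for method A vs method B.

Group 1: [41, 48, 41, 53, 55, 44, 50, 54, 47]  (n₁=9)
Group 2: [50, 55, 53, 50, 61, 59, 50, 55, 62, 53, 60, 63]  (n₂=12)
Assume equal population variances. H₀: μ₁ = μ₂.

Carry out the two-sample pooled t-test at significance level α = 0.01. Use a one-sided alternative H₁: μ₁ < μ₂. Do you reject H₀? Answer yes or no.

x̄₁=48.111, s₁=5.349, n₁=9
x̄₂=55.917, s₂=4.889, n₂=12
s_p² = [8·5.349² + 11·4.889²]/19 = 25.8845
SE = √(s_p²·(1/9+1/12)) = 2.2435
t = (48.111−55.917)/2.2435 = -3.4793
df = 19
p-value (one-sided, H₁ less) = 0.00126
At α=0.01: p < α → reject H₀

reject H₀: yes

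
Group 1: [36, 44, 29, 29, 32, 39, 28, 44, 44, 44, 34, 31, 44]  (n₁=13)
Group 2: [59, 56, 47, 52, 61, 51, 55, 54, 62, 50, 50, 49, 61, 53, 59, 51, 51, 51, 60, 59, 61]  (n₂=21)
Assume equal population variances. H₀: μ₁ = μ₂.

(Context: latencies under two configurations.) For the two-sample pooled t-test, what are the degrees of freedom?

degrees of freedom = 32

df = n₁ + n₂ − 2 = 13 + 21 − 2 = 32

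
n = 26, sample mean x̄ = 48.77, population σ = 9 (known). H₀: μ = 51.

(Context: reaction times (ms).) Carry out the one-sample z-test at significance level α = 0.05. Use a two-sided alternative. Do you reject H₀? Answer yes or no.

reject H₀: no

SE = σ/√n = 9/√26 = 1.7650
z = (x̄−μ₀)/SE = (48.77−51)/1.7650 = -1.2634
p-value (two-sided) = 0.20644
At α=0.05: p ≥ α → fail to reject H₀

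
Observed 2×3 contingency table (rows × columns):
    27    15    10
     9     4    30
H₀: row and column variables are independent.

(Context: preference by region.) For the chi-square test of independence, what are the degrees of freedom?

df = (r−1)(c−1) = (2−1)·(3−1) = 2

degrees of freedom = 2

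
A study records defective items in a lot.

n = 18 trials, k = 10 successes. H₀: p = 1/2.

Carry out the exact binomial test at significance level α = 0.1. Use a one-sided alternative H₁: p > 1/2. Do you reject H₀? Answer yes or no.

Exact binomial: n=18, k=10, p₀=1/2=0.5000
P(X≥10) from Σ C(n,i)·p₀^i·(1−p₀)^(n−i)
p-value (one-sided, H₁ greater) = 0.40726
At α=0.1: p ≥ α → fail to reject H₀

reject H₀: no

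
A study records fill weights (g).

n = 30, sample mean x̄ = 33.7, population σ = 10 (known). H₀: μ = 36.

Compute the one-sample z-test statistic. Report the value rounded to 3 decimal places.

test statistic = -1.260

SE = σ/√n = 10/√30 = 1.8257
z = (x̄−μ₀)/SE = (33.7−36)/1.8257 = -1.2598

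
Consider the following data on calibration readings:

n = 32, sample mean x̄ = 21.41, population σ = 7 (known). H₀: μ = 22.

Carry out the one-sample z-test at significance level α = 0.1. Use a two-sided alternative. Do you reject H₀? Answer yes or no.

reject H₀: no

SE = σ/√n = 7/√32 = 1.2374
z = (x̄−μ₀)/SE = (21.41−22)/1.2374 = -0.4768
p-value (two-sided) = 0.63351
At α=0.1: p ≥ α → fail to reject H₀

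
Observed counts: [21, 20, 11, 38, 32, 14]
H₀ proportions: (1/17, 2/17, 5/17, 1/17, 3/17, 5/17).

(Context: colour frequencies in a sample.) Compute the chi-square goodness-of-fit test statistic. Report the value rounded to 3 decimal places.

n = 136; E_i = n·p_i = [8.00, 16.00, 40.00, 8.00, 24.00, 40.00]
χ² = (21−8.00)²/8.00 + (20−16.00)²/16.00 + (11−40.00)²/40.00 + (38−8.00)²/8.00 + (32−24.00)²/24.00 + (14−40.00)²/40.00 = 175.2167
df = 5

test statistic = 175.217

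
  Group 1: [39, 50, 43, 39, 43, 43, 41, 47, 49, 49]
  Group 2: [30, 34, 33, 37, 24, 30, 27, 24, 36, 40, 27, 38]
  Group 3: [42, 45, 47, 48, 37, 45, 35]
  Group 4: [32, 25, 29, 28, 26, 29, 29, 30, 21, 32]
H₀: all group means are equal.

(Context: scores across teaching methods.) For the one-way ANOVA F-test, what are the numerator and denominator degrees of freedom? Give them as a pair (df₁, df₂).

degrees of freedom = [3, 35]

k = 4 groups, N = 39 total
df = (k−1, N−k) = (4−1, 39−4) = (3, 35)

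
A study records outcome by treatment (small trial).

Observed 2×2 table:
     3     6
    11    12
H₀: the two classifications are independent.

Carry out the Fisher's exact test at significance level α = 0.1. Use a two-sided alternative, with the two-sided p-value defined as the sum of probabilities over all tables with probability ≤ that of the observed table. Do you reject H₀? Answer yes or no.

reject H₀: no

Margins: r₁=9, r₂=23, c₁=14, c₂=18, n=32
p_obs = C(9,3)·C(23,11)/C(32,14); sum pmf over tables with pmf ≤ p_obs
p-value (two-sided) = 0.69423
At α=0.1: p ≥ α → fail to reject H₀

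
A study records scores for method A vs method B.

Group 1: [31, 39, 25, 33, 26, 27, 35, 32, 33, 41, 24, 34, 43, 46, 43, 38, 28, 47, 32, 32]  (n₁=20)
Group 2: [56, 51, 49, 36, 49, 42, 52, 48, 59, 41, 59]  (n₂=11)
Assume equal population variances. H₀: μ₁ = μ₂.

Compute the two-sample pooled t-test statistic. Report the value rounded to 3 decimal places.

test statistic = -5.567

x̄₁=34.450, s₁=6.939, n₁=20
x̄₂=49.273, s₂=7.377, n₂=11
s_p² = [19·6.939² + 10·7.377²]/29 = 50.3149
SE = √(s_p²·(1/20+1/11)) = 2.6627
t = (34.450−49.273)/2.6627 = -5.5669
df = 29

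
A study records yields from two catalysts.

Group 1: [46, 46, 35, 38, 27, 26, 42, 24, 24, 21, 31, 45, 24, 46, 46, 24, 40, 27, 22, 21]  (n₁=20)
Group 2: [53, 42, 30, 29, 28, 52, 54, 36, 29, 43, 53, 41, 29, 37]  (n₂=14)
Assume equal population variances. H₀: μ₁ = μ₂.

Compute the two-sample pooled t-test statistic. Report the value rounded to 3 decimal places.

test statistic = -2.012

x̄₁=32.750, s₁=9.829, n₁=20
x̄₂=39.714, s₂=10.088, n₂=14
s_p² = [19·9.829² + 13·10.088²]/32 = 98.7065
SE = √(s_p²·(1/20+1/14)) = 3.4620
t = (32.750−39.714)/3.4620 = -2.0116
df = 32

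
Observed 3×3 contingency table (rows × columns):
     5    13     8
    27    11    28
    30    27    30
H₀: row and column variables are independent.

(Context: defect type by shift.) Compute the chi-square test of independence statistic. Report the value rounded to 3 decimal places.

test statistic = 11.139

Row totals [26, 66, 87], col totals [62, 51, 66], n=179
χ² = (5−9.01)²/9.01 + (13−7.41)²/7.41 + (8−9.59)²/9.59 + (27−22.86)²/22.86 + (11−18.80)²/18.80 + (28−24.34)²/24.34 + (30−30.13)²/30.13 + (27−24.79)²/24.79 + (30−32.08)²/32.08 = 11.1391
df = 4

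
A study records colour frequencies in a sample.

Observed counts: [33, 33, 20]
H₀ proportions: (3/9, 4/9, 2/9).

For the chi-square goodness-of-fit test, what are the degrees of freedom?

df = k − 1 = 3 − 1 = 2

degrees of freedom = 2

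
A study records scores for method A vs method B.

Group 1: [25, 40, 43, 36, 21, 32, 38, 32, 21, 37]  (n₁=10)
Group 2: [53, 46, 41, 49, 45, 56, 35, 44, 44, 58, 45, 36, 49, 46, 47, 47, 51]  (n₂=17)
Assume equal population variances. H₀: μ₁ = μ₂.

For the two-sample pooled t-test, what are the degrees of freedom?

degrees of freedom = 25

df = n₁ + n₂ − 2 = 10 + 17 − 2 = 25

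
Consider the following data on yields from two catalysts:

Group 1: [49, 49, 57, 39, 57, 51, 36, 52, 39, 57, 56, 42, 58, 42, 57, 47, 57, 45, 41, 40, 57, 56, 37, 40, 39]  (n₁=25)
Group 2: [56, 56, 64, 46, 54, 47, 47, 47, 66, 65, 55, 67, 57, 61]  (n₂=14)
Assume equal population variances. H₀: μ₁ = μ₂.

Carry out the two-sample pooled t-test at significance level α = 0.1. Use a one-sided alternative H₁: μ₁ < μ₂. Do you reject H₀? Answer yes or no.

reject H₀: yes

x̄₁=48.000, s₁=7.927, n₁=25
x̄₂=56.286, s₂=7.539, n₂=14
s_p² = [24·7.927² + 13·7.539²]/37 = 60.7259
SE = √(s_p²·(1/25+1/14)) = 2.6013
t = (48.000−56.286)/2.6013 = -3.1853
df = 37
p-value (one-sided, H₁ less) = 0.00147
At α=0.1: p < α → reject H₀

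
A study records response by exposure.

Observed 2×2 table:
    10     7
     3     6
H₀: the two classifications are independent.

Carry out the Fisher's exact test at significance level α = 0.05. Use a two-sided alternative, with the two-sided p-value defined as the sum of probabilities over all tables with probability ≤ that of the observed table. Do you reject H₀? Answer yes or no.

reject H₀: no

Margins: r₁=17, r₂=9, c₁=13, c₂=13, n=26
p_obs = C(17,10)·C(9,3)/C(26,13); sum pmf over tables with pmf ≤ p_obs
p-value (two-sided) = 0.41098
At α=0.05: p ≥ α → fail to reject H₀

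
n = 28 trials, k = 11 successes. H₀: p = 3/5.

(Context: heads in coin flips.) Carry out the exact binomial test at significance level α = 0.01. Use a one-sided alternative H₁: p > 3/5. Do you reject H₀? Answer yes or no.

reject H₀: no

Exact binomial: n=28, k=11, p₀=3/5=0.6000
P(X≥11) from Σ C(n,i)·p₀^i·(1−p₀)^(n−i)
p-value (one-sided, H₁ greater) = 0.99188
At α=0.01: p ≥ α → fail to reject H₀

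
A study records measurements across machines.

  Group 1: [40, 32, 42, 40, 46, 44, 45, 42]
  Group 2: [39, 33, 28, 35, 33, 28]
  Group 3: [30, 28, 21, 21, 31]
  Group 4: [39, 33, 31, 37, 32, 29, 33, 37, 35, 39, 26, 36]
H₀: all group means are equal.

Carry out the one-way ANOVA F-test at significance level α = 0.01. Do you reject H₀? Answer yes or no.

reject H₀: yes

Group means [41.38, 32.67, 26.20, 33.92], grand mean 34.355
SSB = Σnᵢ(x̄ᵢ−x̄)² = 746.172; SSW = ΣΣ(x−x̄ᵢ)² = 494.925
MSB = 746.172/3 = 248.7239; MSW = 494.925/27 = 18.3306
F = MSB/MSW = 13.5688
df = (3, 27)
p-value (upper-tail) = 0.00001
At α=0.01: p < α → reject H₀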